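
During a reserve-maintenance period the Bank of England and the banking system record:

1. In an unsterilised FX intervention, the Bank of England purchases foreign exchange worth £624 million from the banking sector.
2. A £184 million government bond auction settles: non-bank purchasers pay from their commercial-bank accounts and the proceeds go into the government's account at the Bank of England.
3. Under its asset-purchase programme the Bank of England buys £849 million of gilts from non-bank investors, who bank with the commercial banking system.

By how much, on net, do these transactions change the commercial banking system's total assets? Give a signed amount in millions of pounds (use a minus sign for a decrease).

+£665 million

FX purchase £624 million: just an asset swap on bank balance sheets → 0.
Government account inflow £184 million: bank balance sheets shrink → −£184M.
Asset purchase (from non-banks) £849 million: bank balance sheets expand → +£849M.
Net: 0 − 184 + 849 = +£665 million.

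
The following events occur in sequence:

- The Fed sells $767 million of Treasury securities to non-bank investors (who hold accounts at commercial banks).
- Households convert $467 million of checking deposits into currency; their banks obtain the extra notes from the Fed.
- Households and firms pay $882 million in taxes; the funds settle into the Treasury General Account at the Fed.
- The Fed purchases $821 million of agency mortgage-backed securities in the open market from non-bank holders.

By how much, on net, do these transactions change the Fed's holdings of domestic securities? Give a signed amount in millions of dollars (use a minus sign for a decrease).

+$54 million

Fed balance sheet:
  Assets:      Securities +$54M
  Liabilities: Bank reserves −$1295M, Currency in circulation +$467M, Government deposits +$882M
Commercial banking system:
  Assets:      Reserves at CB −$1295M
  Liabilities: Checkable deposits −$1295M
So the change in the Fed's holdings of domestic securities is +$54 million.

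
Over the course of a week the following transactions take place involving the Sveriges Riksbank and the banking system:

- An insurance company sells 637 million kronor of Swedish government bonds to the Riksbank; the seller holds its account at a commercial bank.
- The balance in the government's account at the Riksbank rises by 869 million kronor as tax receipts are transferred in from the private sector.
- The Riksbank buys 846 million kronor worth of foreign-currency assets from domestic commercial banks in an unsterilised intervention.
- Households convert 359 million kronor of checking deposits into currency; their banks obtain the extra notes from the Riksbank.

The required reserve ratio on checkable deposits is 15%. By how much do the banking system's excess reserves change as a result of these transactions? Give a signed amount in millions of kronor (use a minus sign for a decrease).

+343.65 million

Asset purchase (from non-banks) 637 million kronor: reserves +637M, deposits +637M.
Government account inflow 869 million kronor: reserves −869M, deposits −869M.
FX purchase 846 million kronor: reserves +846M, deposits 0.
Currency withdrawal 359 million kronor: reserves −359M, deposits −359M.
Totals: Δreserves = +255M, Δdeposits = −591M.
Δrequired reserves = 15% × −591M = −88.65M.
Δexcess reserves = Δreserves − Δrequired = +255M − (−88.65M) = +343.65 million.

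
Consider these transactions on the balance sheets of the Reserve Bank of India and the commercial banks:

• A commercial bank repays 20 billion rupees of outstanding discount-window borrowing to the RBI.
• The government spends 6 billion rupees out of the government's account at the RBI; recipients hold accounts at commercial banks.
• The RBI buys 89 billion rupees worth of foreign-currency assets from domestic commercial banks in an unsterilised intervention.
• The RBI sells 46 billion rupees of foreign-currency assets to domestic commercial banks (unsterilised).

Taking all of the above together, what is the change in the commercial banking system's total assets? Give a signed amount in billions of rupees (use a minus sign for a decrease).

-14 billion

Discount-window repayment 20 billion rupees: bank balance sheets shrink → −20B.
Government spending 6 billion rupees: bank balance sheets expand → +6B.
FX purchase 89 billion rupees: just an asset swap on bank balance sheets → 0.
FX sale 46 billion rupees: just an asset swap on bank balance sheets → 0.
Net: −20 + 6 + 0 + 0 = -14 billion.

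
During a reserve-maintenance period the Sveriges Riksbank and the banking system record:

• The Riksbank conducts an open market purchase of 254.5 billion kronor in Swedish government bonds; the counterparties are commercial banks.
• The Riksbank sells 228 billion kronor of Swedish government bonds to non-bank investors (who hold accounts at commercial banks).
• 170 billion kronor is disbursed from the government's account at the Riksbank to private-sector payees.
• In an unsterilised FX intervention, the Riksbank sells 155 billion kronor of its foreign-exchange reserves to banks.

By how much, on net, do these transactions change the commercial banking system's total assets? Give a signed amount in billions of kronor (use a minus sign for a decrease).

-58 billion

Riksbank balance sheet:
  Assets:      Securities +26.5B, Foreign assets −155B
  Liabilities: Bank reserves +41.5B, Government deposits −170B
Commercial banking system:
  Assets:      Reserves at CB +41.5B, Securities −254.5B, Foreign assets +155B
  Liabilities: Checkable deposits −58B
Change in total bank assets = -58 billion.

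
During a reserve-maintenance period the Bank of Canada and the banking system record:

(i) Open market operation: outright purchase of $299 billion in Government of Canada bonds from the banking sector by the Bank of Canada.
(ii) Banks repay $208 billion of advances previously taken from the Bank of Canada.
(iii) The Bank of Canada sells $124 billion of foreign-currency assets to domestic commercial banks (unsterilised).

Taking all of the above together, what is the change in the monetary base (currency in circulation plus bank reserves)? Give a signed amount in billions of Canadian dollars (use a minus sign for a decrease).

Bank of Canada balance sheet:
  Assets:      Securities +$299B, Loans to banks −$208B, Foreign assets −$124B
  Liabilities: Bank reserves −$33B
Commercial banking system:
  Assets:      Reserves at CB −$33B, Securities −$299B, Foreign assets +$124B
  Liabilities: Borrowings from CB −$208B
Monetary base = currency + reserves: 0 + (−$33B) = -$33 billion.

-$33 billion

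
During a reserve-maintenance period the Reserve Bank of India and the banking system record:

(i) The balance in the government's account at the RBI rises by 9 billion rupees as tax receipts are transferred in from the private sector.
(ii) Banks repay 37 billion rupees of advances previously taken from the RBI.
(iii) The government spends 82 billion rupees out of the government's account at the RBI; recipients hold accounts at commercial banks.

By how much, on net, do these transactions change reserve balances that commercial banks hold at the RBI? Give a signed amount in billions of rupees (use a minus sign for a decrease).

Government account inflow 9 billion rupees: funds move from bank reserves into the government account → −9B.
Discount-window repayment 37 billion rupees: repayment is debited from reserves → −37B.
Government spending 82 billion rupees: government payments flow into bank reserve accounts → +82B.
Net: −9 − 37 + 82 = +36 billion.

+36 billion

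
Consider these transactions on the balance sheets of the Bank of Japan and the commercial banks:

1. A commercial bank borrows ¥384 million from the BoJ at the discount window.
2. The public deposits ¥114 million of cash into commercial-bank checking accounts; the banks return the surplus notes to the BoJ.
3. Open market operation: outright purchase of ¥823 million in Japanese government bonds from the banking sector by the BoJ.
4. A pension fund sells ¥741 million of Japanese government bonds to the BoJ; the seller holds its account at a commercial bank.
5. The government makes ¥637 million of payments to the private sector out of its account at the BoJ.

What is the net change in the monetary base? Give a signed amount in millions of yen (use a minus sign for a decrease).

Discount-window loan ¥384 million: BoJ balance sheet expands → +¥384M.
Currency deposit ¥114 million: just a shift between currency and reserves — both are base money → 0.
OMO purchase (from banks) ¥823 million: BoJ balance sheet expands → +¥823M.
Asset purchase (from non-banks) ¥741 million: BoJ balance sheet expands → +¥741M.
Government spending ¥637 million: a non-base liability converts back to reserves → +¥637M.
Net: 384 + 0 + 823 + 741 + 637 = +¥2585 million.

+¥2585 million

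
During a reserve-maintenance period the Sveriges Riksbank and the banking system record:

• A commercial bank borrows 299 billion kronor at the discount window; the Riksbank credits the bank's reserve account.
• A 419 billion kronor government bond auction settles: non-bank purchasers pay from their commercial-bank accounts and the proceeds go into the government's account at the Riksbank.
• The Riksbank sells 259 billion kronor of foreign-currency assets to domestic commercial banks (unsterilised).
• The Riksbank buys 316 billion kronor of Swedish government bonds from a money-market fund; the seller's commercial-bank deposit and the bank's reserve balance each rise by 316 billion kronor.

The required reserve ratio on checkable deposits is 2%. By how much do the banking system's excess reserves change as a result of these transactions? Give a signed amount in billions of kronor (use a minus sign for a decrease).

Discount-window loan 299 billion kronor: reserves +299B, deposits 0.
Government account inflow 419 billion kronor: reserves −419B, deposits −419B.
FX sale 259 billion kronor: reserves −259B, deposits 0.
Asset purchase (from non-banks) 316 billion kronor: reserves +316B, deposits +316B.
Totals: Δreserves = −63B, Δdeposits = −103B.
Δrequired reserves = 2% × −103B = −2.06B.
Δexcess reserves = Δreserves − Δrequired = −63B − (−2.06B) = -60.94 billion.

-60.94 billion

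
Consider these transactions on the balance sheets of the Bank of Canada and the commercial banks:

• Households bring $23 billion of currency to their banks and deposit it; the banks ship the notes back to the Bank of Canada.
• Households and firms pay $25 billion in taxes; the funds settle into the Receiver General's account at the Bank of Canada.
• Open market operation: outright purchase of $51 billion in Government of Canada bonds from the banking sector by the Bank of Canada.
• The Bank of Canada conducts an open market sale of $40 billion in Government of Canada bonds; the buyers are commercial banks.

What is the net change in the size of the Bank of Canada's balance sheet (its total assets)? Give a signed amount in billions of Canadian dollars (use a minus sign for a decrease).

Currency deposit $23 billion: only the composition of liabilities changes → 0.
Government account inflow $25 billion: only the composition of liabilities changes → 0.
OMO purchase (from banks) $51 billion: a Bank of Canada asset is acquired → +$51B.
OMO sale (to banks) $40 billion: a Bank of Canada asset is shed → −$40B.
Net: 0 + 0 + 51 − 40 = +$11 billion.

+$11 billion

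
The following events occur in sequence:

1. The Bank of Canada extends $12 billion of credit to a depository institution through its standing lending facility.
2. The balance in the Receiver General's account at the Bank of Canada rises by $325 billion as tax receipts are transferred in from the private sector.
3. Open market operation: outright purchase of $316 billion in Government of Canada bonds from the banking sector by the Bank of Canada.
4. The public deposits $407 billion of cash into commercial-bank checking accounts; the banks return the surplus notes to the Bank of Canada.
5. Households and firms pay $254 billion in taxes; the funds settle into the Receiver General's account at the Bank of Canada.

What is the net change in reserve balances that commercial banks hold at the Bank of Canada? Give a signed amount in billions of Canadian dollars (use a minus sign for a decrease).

Discount-window loan $12 billion: the loan is credited to the bank's reserve account → +$12B.
Government account inflow $325 billion: funds move from bank reserves into the government account → −$325B.
OMO purchase (from banks) $316 billion: the Bank of Canada pays by crediting reserve accounts → +$316B.
Currency deposit $407 billion: returned notes are swapped for reserve credit → +$407B.
Government account inflow $254 billion: funds move from bank reserves into the government account → −$254B.
Net: 12 − 325 + 316 + 407 − 254 = +$156 billion.

+$156 billion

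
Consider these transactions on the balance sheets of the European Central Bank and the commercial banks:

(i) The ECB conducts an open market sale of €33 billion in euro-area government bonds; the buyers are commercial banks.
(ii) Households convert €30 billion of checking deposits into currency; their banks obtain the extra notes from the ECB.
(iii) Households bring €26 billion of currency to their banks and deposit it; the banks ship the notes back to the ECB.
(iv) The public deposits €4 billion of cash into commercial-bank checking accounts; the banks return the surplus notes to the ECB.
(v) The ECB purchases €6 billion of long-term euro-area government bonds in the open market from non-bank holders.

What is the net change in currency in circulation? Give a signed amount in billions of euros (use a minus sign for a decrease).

€0 (no change)

OMO sale (to banks) €33 billion: no currency enters or leaves circulation → 0.
Currency withdrawal €30 billion: notes leave the central bank → +€30B.
Currency deposit €26 billion: notes return to the central bank → −€26B.
Currency deposit €4 billion: notes return to the central bank → −€4B.
Asset purchase (from non-banks) €6 billion: no currency enters or leaves circulation → 0.
Net: 0 + 30 − 26 − 4 + 0 = €0 (no change).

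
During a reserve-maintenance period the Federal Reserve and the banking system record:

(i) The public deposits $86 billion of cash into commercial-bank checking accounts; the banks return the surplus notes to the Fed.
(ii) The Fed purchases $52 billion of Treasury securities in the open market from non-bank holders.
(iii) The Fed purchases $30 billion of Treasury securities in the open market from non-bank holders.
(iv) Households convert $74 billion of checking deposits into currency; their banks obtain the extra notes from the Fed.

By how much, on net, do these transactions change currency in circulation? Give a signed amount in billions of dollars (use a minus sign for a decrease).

-$12 billion

Fed balance sheet:
  Assets:      Securities +$82B
  Liabilities: Bank reserves +$94B, Currency in circulation −$12B
So the change in currency in circulation is -$12 billion.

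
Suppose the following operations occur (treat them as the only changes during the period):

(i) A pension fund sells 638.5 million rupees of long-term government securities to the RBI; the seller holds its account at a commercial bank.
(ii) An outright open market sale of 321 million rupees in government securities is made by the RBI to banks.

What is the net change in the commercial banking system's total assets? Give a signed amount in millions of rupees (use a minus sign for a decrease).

Asset purchase (from non-banks) 638.5 million rupees: bank balance sheets expand → +638.5M.
OMO sale (to banks) 321 million rupees: just an asset swap on bank balance sheets → 0.
Net: 638.5 + 0 = +638.5 million.

+638.5 million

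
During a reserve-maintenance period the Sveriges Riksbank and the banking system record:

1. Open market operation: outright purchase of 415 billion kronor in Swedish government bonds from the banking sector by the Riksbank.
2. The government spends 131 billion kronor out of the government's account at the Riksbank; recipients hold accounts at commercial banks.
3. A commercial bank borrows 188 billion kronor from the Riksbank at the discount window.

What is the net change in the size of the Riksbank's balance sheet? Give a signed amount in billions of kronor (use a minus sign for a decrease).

+603 billion

OMO purchase (from banks) 415 billion kronor: a Riksbank asset is acquired → +415B.
Government spending 131 billion kronor: only the composition of liabilities changes → 0.
Discount-window loan 188 billion kronor: a Riksbank asset is acquired → +188B.
Net: 415 + 0 + 188 = +603 billion.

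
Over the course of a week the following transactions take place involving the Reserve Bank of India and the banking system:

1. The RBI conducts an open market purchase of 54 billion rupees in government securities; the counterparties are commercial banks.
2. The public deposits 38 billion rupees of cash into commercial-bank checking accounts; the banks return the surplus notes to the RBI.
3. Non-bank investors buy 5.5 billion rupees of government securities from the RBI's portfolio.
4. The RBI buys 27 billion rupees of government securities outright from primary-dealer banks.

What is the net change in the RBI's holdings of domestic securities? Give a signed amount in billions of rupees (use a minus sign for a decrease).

OMO purchase (from banks) 54 billion rupees: securities added to the RBI's portfolio → +54B.
Currency deposit 38 billion rupees: the RBI's securities portfolio is untouched → 0.
Asset sale (to non-banks) 5.5 billion rupees: securities removed from the RBI's portfolio → −5.5B.
OMO purchase (from banks) 27 billion rupees: securities added to the RBI's portfolio → +27B.
Net: 54 + 0 − 5.5 + 27 = +75.5 billion.

+75.5 billion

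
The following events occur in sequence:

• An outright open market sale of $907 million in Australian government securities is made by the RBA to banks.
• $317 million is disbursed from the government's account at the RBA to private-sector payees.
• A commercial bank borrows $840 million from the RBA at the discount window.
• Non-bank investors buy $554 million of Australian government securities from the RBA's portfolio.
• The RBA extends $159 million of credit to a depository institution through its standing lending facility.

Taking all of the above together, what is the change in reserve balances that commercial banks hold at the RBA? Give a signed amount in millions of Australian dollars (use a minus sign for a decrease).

-$145 million

RBA balance sheet:
  Assets:      Securities −$1461M, Loans to banks +$999M
  Liabilities: Bank reserves −$145M, Government deposits −$317M
So the change in reserve balances that commercial banks hold at the RBA is -$145 million.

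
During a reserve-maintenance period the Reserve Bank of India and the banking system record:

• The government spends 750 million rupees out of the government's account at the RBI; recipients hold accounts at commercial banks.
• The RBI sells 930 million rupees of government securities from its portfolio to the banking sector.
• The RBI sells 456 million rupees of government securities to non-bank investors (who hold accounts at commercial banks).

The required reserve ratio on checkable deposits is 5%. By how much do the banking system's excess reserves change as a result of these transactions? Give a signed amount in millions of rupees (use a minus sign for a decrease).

-650.7 million

Government spending 750 million rupees: reserves +750M, deposits +750M.
OMO sale (to banks) 930 million rupees: reserves −930M, deposits 0.
Asset sale (to non-banks) 456 million rupees: reserves −456M, deposits −456M.
Totals: Δreserves = −636M, Δdeposits = +294M.
Δrequired reserves = 5% × +294M = +14.7M.
Δexcess reserves = Δreserves − Δrequired = −636M − (+14.7M) = -650.7 million.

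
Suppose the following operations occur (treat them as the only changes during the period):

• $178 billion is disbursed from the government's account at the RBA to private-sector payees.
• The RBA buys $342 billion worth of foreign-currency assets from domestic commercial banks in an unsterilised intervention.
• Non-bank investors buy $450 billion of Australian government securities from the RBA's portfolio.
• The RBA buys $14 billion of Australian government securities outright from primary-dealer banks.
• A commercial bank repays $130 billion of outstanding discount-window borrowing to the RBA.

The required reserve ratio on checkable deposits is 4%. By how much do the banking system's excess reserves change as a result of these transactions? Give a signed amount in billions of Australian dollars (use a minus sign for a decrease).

Government spending $178 billion: reserves +$178B, deposits +$178B.
FX purchase $342 billion: reserves +$342B, deposits 0.
Asset sale (to non-banks) $450 billion: reserves −$450B, deposits −$450B.
OMO purchase (from banks) $14 billion: reserves +$14B, deposits 0.
Discount-window repayment $130 billion: reserves −$130B, deposits 0.
Totals: Δreserves = −$46B, Δdeposits = −$272B.
Δrequired reserves = 4% × −$272B = −$10.88B.
Δexcess reserves = Δreserves − Δrequired = −$46B − (−$10.88B) = -$35.12 billion.

-$35.12 billion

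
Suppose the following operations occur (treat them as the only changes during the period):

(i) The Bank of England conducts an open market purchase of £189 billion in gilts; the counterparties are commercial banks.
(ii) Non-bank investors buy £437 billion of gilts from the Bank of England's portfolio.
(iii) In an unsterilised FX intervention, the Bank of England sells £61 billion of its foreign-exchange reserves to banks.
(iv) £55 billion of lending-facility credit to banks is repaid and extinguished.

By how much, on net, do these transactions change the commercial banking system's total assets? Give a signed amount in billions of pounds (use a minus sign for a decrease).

Bank of England balance sheet:
  Assets:      Securities −£248B, Loans to banks −£55B, Foreign assets −£61B
  Liabilities: Bank reserves −£364B
Commercial banking system:
  Assets:      Reserves at CB −£364B, Securities −£189B, Foreign assets +£61B
  Liabilities: Checkable deposits −£437B, Borrowings from CB −£55B
Change in total bank assets = -£492 billion.

-£492 billion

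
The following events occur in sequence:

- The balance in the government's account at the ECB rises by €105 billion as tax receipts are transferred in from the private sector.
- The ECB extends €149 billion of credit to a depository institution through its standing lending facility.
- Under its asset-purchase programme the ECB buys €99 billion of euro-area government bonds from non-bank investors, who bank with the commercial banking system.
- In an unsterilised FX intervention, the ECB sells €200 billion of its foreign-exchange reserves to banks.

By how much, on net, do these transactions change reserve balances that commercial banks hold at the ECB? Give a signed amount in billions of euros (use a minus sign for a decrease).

-€57 billion

ECB balance sheet:
  Assets:      Securities +€99B, Loans to banks +€149B, Foreign assets −€200B
  Liabilities: Bank reserves −€57B, Government deposits +€105B
So the change in reserve balances that commercial banks hold at the ECB is -€57 billion.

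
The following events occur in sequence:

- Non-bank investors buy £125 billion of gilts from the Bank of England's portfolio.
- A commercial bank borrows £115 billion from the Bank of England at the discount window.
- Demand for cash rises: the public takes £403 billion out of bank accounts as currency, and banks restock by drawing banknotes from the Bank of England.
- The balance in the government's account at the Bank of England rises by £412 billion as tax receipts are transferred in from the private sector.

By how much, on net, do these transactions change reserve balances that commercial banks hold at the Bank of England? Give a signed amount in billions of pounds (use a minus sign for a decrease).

-£825 billion

Asset sale (to non-banks) £125 billion: the non-bank buyers' banks settle from reserves → −£125B.
Discount-window loan £115 billion: the loan is credited to the bank's reserve account → +£115B.
Currency withdrawal £403 billion: banks swap reserves for currency → −£403B.
Government account inflow £412 billion: funds move from bank reserves into the government account → −£412B.
Net: −125 + 115 − 403 − 412 = -£825 billion.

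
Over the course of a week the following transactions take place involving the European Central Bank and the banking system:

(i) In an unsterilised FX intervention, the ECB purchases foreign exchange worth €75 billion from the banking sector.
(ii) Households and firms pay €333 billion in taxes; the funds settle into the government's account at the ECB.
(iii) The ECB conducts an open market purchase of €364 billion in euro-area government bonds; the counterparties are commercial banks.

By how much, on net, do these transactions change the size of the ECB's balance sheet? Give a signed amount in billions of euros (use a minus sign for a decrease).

FX purchase €75 billion: an ECB asset is acquired → +€75B.
Government account inflow €333 billion: only the composition of liabilities changes → 0.
OMO purchase (from banks) €364 billion: an ECB asset is acquired → +€364B.
Net: 75 + 0 + 364 = +€439 billion.

+€439 billion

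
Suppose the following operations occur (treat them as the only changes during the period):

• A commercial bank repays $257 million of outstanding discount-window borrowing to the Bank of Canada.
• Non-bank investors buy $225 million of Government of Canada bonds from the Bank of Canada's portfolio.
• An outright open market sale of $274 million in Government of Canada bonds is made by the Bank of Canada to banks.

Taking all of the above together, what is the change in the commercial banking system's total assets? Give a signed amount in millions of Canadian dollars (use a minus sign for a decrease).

Discount-window repayment $257 million: bank balance sheets shrink → −$257M.
Asset sale (to non-banks) $225 million: bank balance sheets shrink → −$225M.
OMO sale (to banks) $274 million: just an asset swap on bank balance sheets → 0.
Net: −257 − 225 + 0 = -$482 million.

-$482 million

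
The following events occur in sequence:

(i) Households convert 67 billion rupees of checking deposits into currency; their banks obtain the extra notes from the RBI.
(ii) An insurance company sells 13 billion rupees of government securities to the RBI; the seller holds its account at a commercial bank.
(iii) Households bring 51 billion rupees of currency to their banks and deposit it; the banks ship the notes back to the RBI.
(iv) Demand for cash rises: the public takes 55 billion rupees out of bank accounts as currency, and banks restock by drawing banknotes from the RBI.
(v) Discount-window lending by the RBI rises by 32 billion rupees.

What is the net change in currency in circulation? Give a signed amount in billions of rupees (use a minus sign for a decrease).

RBI balance sheet:
  Assets:      Securities +13B, Loans to banks +32B
  Liabilities: Bank reserves −26B, Currency in circulation +71B
Commercial banking system:
  Assets:      Reserves at CB −26B
  Liabilities: Checkable deposits −58B, Borrowings from CB +32B
So the change in currency in circulation is +71 billion.

+71 billion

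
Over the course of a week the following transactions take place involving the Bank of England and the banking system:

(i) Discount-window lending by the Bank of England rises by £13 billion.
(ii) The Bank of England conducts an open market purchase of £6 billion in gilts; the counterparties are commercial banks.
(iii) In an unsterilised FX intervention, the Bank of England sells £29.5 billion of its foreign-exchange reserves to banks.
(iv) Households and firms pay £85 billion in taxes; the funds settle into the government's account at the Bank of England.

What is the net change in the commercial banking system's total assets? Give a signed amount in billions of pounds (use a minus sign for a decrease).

-£72 billion

Bank of England balance sheet:
  Assets:      Securities +£6B, Loans to banks +£13B, Foreign assets −£29.5B
  Liabilities: Bank reserves −£95.5B, Government deposits +£85B
Commercial banking system:
  Assets:      Reserves at CB −£95.5B, Securities −£6B, Foreign assets +£29.5B
  Liabilities: Checkable deposits −£85B, Borrowings from CB +£13B
Change in total bank assets = -£72 billion.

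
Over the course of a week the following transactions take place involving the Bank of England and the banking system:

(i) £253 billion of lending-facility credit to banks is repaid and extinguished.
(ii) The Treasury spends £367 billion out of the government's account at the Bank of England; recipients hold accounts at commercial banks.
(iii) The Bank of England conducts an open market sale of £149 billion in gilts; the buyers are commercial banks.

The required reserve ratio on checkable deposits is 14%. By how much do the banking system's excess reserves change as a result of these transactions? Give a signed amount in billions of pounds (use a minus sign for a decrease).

-£86.38 billion

Discount-window repayment £253 billion: reserves −£253B, deposits 0.
Government spending £367 billion: reserves +£367B, deposits +£367B.
OMO sale (to banks) £149 billion: reserves −£149B, deposits 0.
Totals: Δreserves = −£35B, Δdeposits = +£367B.
Δrequired reserves = 14% × +£367B = +£51.38B.
Δexcess reserves = Δreserves − Δrequired = −£35B − (+£51.38B) = -£86.38 billion.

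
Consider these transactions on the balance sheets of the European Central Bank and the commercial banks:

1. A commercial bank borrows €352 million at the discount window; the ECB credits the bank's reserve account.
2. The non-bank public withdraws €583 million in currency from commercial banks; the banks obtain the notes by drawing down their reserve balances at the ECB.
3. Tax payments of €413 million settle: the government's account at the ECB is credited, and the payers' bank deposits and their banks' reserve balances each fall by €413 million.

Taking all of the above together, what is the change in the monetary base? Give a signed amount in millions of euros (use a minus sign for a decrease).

-€61 million

Discount-window loan €352 million: ECB balance sheet expands → +€352M.
Currency withdrawal €583 million: just a shift between currency and reserves — both are base money → 0.
Government account inflow €413 million: reserves shift to a non-base liability → −€413M.
Net: 352 + 0 − 413 = -€61 million.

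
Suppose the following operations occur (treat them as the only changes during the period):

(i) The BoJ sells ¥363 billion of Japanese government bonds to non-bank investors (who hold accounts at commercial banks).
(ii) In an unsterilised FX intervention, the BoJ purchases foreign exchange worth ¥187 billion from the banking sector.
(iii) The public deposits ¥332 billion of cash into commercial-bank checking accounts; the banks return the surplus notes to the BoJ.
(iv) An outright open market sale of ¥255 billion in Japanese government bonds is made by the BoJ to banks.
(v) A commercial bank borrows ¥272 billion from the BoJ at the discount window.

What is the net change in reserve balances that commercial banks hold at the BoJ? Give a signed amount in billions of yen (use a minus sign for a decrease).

+¥173 billion

Asset sale (to non-banks) ¥363 billion: the non-bank buyers' banks settle from reserves → −¥363B.
FX purchase ¥187 billion: the BoJ pays by crediting reserve accounts → +¥187B.
Currency deposit ¥332 billion: returned notes are swapped for reserve credit → +¥332B.
OMO sale (to banks) ¥255 billion: the buying banks pay out of their reserve balances → −¥255B.
Discount-window loan ¥272 billion: the loan is credited to the bank's reserve account → +¥272B.
Net: −363 + 187 + 332 − 255 + 272 = +¥173 billion.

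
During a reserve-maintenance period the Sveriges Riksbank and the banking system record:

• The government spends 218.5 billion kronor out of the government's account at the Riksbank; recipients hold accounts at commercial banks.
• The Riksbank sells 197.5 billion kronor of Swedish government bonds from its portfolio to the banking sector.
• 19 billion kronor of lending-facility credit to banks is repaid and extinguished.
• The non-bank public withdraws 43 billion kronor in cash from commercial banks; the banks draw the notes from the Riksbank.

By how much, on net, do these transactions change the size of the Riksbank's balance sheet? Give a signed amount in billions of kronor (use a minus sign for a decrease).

-216.5 billion

Riksbank balance sheet:
  Assets:      Securities −197.5B, Loans to banks −19B
  Liabilities: Bank reserves −41B, Currency in circulation +43B, Government deposits −218.5B
Commercial banking system:
  Assets:      Reserves at CB −41B, Securities +197.5B
  Liabilities: Checkable deposits +175.5B, Borrowings from CB −19B
Change in total Riksbank assets = -216.5 billion.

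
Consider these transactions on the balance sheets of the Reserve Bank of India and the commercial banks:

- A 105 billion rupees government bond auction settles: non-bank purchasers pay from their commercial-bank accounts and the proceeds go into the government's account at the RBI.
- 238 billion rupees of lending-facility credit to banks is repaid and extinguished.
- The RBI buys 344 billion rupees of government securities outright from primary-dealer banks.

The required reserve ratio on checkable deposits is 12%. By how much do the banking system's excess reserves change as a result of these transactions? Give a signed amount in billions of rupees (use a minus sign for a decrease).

+13.6 billion

Government account inflow 105 billion rupees: reserves −105B, deposits −105B.
Discount-window repayment 238 billion rupees: reserves −238B, deposits 0.
OMO purchase (from banks) 344 billion rupees: reserves +344B, deposits 0.
Totals: Δreserves = +1B, Δdeposits = −105B.
Δrequired reserves = 12% × −105B = −12.6B.
Δexcess reserves = Δreserves − Δrequired = +1B − (−12.6B) = +13.6 billion.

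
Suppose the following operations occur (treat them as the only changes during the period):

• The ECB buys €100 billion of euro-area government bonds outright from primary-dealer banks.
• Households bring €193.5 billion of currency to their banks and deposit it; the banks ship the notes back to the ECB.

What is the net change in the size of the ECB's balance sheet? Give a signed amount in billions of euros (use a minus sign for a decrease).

+€100 billion

ECB balance sheet:
  Assets:      Securities +€100B
  Liabilities: Bank reserves +€293.5B, Currency in circulation −€193.5B
Change in total ECB assets = +€100 billion.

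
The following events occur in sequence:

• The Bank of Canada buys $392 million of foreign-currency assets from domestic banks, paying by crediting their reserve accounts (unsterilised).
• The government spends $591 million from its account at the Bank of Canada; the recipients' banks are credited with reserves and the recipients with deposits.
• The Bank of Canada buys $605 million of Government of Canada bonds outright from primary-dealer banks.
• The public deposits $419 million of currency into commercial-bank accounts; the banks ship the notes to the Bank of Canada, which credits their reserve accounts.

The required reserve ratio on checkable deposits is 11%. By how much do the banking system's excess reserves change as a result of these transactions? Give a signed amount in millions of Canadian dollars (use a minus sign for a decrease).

FX purchase $392 million: reserves +$392M, deposits 0.
Government spending $591 million: reserves +$591M, deposits +$591M.
OMO purchase (from banks) $605 million: reserves +$605M, deposits 0.
Currency deposit $419 million: reserves +$419M, deposits +$419M.
Totals: Δreserves = +$2007M, Δdeposits = +$1010M.
Δrequired reserves = 11% × +$1010M = +$111.1M.
Δexcess reserves = Δreserves − Δrequired = +$2007M − (+$111.1M) = +$1895.9 million.

+$1895.9 million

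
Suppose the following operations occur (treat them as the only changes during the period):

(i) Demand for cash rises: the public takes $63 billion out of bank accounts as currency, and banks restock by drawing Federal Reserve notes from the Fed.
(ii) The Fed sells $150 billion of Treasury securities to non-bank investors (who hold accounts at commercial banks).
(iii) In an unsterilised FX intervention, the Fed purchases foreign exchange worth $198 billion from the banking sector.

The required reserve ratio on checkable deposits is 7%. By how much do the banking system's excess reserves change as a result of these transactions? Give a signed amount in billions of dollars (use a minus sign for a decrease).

Currency withdrawal $63 billion: reserves −$63B, deposits −$63B.
Asset sale (to non-banks) $150 billion: reserves −$150B, deposits −$150B.
FX purchase $198 billion: reserves +$198B, deposits 0.
Totals: Δreserves = −$15B, Δdeposits = −$213B.
Δrequired reserves = 7% × −$213B = −$14.91B.
Δexcess reserves = Δreserves − Δrequired = −$15B − (−$14.91B) = -$0.09 billion.

-$0.09 billion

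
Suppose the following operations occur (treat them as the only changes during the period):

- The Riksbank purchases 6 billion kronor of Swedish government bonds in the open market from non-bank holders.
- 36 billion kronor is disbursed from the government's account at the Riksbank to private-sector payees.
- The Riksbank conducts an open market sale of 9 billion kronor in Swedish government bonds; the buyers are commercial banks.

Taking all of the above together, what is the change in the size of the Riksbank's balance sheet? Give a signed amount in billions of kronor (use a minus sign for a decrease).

-3 billion

Riksbank balance sheet:
  Assets:      Securities −3B
  Liabilities: Bank reserves +33B, Government deposits −36B
Commercial banking system:
  Assets:      Reserves at CB +33B, Securities +9B
  Liabilities: Checkable deposits +42B
Change in total Riksbank assets = -3 billion.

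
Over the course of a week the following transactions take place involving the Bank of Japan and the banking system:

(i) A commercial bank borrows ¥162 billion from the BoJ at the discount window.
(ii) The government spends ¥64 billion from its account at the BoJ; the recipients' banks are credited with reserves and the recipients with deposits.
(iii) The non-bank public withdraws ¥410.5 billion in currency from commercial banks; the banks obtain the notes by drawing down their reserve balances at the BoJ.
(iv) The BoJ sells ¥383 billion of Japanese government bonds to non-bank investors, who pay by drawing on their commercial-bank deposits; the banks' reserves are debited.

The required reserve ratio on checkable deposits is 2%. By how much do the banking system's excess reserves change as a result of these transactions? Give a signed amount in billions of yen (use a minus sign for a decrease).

Discount-window loan ¥162 billion: reserves +¥162B, deposits 0.
Government spending ¥64 billion: reserves +¥64B, deposits +¥64B.
Currency withdrawal ¥410.5 billion: reserves −¥410.5B, deposits −¥410.5B.
Asset sale (to non-banks) ¥383 billion: reserves −¥383B, deposits −¥383B.
Totals: Δreserves = −¥567.5B, Δdeposits = −¥729.5B.
Δrequired reserves = 2% × −¥729.5B = −¥14.59B.
Δexcess reserves = Δreserves − Δrequired = −¥567.5B − (−¥14.59B) = -¥552.91 billion.

-¥552.91 billion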